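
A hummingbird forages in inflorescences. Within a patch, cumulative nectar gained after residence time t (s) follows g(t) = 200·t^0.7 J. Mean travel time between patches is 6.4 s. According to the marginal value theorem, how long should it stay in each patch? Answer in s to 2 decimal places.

14.93 s

Optimal t* satisfies g'(t*) = g(t*)/(T + t*).
g'(t) = 0.7·200·t^-0.3. Setting 0.7·200·t^-0.3 = 200·t^0.7/(6.4+t) gives 0.7(6.4+t) = t, so 0.30·t = 0.7×6.4.
t* = 0.7×6.4/0.30 = 14.93 s.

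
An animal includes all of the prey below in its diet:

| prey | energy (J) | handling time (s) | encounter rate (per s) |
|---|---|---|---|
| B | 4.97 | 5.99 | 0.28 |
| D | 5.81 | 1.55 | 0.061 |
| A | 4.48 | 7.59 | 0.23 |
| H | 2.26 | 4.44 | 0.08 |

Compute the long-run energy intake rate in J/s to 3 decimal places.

0.607 J/s

R = Σλ_iE_i / (1 + Σλ_ih_i)
Numerator: 0.28×4.97 + 0.061×5.81 + 0.23×4.48 + 0.08×2.26 = 2.957
Denominator: 1 + 0.28×5.99 + 0.061×1.55 + 0.23×7.59 + 0.08×4.44 = 4.873
R = 2.957/4.873 = 0.6069 J/s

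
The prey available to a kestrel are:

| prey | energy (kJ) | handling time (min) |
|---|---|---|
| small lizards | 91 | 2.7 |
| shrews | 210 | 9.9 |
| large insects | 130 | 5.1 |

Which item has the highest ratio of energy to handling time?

Profitability E/h (kJ/min): small lizards = 91/2.7 = 33.7, shrews = 210/9.9 = 21.2, large insects = 130/5.1 = 25.5.
Ranked: small lizards > large insects > shrews.

small lizards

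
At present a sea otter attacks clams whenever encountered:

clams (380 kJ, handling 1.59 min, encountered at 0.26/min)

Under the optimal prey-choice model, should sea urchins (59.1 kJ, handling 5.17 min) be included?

Current rate: (0.26×380)/(1 + 0.26×1.59) = 69.9 kJ/min.
sea urchins: E/h = 59.1/5.17 = 11.43 kJ/min.
Since 11.43 < R, time spent handling sea urchins is better spent searching.

No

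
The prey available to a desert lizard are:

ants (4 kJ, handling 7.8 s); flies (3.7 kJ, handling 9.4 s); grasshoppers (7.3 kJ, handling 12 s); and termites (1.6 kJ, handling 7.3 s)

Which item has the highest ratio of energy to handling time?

grasshoppers

In descending order of E/h:
grasshoppers: 7.3/12 = 0.608 kJ/s
ants: 4/7.8 = 0.513 kJ/s
flies: 3.7/9.4 = 0.394 kJ/s
termites: 1.6/7.3 = 0.219 kJ/s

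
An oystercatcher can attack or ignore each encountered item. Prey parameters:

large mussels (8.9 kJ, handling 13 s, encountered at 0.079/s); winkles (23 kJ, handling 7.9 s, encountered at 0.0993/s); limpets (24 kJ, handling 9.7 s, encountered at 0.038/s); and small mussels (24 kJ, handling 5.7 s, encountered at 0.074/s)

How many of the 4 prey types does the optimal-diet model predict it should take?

Rank by E/h (kJ/s): small mussels 4.21, winkles 2.91, limpets 2.47, large mussels 0.685. Include each in turn until the next type's E/h falls below the running intake rate.
Rate on top 1: 1.249. winkles: 2.91 > 1.249 → include.
Rate on top 2: 1.84. limpets: 2.47 > 1.84 → include.
Rate on top 3: 1.931. large mussels: 0.685 < 1.931 → exclude; stop.
Optimal diet: small mussels, winkles, limpets — 3 of 4 types.

3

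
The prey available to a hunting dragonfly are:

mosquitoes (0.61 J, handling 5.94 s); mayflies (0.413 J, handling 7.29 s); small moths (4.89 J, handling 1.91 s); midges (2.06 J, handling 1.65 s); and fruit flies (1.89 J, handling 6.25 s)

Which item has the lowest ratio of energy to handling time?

Profitability E/h (J/s): mosquitoes = 0.61/5.94 = 0.103, mayflies = 0.413/7.29 = 0.0567, small moths = 4.89/1.91 = 2.56, midges = 2.06/1.65 = 1.25, fruit flies = 1.89/6.25 = 0.302.
Ranked: small moths > midges > fruit flies > mosquitoes > mayflies.

mayflies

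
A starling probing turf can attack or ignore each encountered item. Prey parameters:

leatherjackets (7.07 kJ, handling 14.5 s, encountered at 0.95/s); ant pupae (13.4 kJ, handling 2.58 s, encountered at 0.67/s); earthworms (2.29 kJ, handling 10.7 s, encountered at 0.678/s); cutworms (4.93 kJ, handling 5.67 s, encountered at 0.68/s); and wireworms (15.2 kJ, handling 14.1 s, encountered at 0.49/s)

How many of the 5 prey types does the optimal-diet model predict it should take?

1

Rank by E/h (kJ/s): ant pupae 5.19, wireworms 1.08, cutworms 0.869, leatherjackets 0.488, earthworms 0.214. Include each in turn until the next type's E/h falls below the running intake rate.
Rate on top 1: 3.29. wireworms: 1.08 < 3.29 → exclude; stop.
Optimal diet: ant pupae — 1 of 5 types.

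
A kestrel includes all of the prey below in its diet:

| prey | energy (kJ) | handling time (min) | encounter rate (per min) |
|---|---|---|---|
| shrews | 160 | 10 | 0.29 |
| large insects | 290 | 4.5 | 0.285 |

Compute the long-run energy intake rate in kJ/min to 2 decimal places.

R = Σλ_iE_i / (1 + Σλ_ih_i)
Numerator: 0.29×160 + 0.285×290 = 129
Denominator: 1 + 0.29×10 + 0.285×4.5 = 5.183
R = 129/5.183 = 24.9 kJ/min

24.90 kJ/min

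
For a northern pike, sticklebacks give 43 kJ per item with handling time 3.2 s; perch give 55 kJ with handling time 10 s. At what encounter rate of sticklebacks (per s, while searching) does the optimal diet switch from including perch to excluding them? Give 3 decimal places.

0.217 per s

The zero-one rule: include perch iff E₂/h₂ > λE₁/(1+λh₁). Equality gives the switch point.
λE₁h₂ = E₂ + λE₂h₁ ⇒ λ = E₂/(E₁h₂ − E₂h₁) = 55/(430 − 176) = 0.2165 per s.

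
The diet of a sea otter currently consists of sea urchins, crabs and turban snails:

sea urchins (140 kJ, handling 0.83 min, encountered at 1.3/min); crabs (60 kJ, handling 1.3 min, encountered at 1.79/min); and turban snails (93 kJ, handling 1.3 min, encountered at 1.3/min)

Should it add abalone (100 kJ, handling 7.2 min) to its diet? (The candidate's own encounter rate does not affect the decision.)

No

Current rate: (1.3×140 + 1.79×60 + 1.3×93)/(1 + 1.3×0.83 + 1.79×1.3 + 1.3×1.3) = 67.31 kJ/min.
abalone: E/h = 100/7.2 = 13.89 kJ/min.
13.89 < 67.31, so adding abalone would lower the average — exclude it.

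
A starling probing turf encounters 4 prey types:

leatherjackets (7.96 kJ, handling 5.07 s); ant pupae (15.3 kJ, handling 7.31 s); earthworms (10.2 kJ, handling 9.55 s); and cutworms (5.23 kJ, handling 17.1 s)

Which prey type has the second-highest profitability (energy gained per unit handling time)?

leatherjackets

In descending order of E/h:
ant pupae: 15.3/7.31 = 2.09 kJ/s
leatherjackets: 7.96/5.07 = 1.57 kJ/s
earthworms: 10.2/9.55 = 1.07 kJ/s
cutworms: 5.23/17.1 = 0.306 kJ/s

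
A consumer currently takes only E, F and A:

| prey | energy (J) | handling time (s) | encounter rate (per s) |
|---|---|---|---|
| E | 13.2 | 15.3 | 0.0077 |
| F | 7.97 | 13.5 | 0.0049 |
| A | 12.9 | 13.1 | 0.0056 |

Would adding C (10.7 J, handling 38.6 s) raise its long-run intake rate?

Intake rate on the current diet: R = (0.0077×13.2 + 0.0049×7.97 + 0.0056×12.9) / (1 + 0.0077×15.3 + 0.0049×13.5 + 0.0056×13.1) = 0.2129/1.257 = 0.1694 J/s.
Profitability of C: 10.7/38.6 = 0.2772 J/s.
0.2772 > 0.1694, so adding C raises the average — include it.

Yes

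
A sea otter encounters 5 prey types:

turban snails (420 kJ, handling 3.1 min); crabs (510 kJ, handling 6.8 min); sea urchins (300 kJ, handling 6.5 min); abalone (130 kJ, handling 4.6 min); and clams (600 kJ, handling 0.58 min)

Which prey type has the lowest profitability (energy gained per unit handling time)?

abalone

In descending order of E/h:
clams: 600/0.58 = 1.03e+03 kJ/min
turban snails: 420/3.1 = 135 kJ/min
crabs: 510/6.8 = 75 kJ/min
sea urchins: 300/6.5 = 46.2 kJ/min
abalone: 130/4.6 = 28.3 kJ/min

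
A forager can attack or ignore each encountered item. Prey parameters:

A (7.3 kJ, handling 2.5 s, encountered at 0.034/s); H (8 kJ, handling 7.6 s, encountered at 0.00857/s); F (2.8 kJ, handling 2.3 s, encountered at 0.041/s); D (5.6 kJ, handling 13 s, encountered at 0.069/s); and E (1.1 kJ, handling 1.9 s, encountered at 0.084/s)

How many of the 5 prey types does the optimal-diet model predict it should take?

E/h in descending order: A 2.92, F 1.22, H 1.05, E 0.579, D 0.431 kJ/s. The optimal diet is the largest prefix of this list for which every included type satisfies E_i/h_i > R on the types above it.
Rate on top 1: 0.2288. F: 1.22 > 0.2288 → include.
Rate on top 2: 0.3078. H: 1.05 > 0.3078 → include.
Rate on top 3: 0.3468. E: 0.579 > 0.3468 → include.
Rate on top 4: 0.3732. D: 0.431 > 0.3732 → include.
Optimal diet: A, F, H, E, D — 5 of 5 types.

5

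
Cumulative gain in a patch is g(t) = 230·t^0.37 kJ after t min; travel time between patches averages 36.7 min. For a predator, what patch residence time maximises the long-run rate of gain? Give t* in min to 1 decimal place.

21.6 min

Optimal t* satisfies g'(t*) = g(t*)/(T + t*).
g'(t) = 0.37·230·t^-0.63. Setting 0.37·230·t^-0.63 = 230·t^0.37/(36.7+t) gives 0.37(36.7+t) = t, so 0.63·t = 0.37×36.7.
t* = 0.37×36.7/0.63 = 21.55 min.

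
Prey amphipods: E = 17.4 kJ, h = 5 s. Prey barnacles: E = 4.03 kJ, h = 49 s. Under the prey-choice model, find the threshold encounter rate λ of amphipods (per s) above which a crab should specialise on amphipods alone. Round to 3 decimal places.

Drop barnacles once their profitability E₂/h₂ falls below the rate achievable on amphipods alone: E₂/h₂ = λE₁/(1 + λh₁).
Solve for λ: λE₁h₂ = E₂(1 + λh₁) → λ(E₁h₂ − E₂h₁) = E₂ → λ = E₂/(E₁h₂ − E₂h₁).
λ = 4.03/(17.4×49 − 4.03×5) = 4.03/832.4 = 0.004841 per s.

0.005 per s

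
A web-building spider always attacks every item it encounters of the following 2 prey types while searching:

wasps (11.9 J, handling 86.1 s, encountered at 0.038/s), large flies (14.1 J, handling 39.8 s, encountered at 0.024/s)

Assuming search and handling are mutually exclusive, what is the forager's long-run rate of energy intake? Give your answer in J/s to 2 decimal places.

Energy encountered per unit search time: 0.038×11.9 + 0.024×14.1 = 0.7906 J/s.
Handling time per unit search time: 0.038×86.1 + 0.024×39.8 = 4.227.
Rate = 0.7906/(1 + 4.227) = 0.1513 J/s.

0.15 J/s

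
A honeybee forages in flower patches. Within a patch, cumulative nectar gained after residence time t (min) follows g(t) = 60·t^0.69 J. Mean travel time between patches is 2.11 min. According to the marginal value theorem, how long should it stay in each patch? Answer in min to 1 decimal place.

Optimal t* satisfies g'(t*) = g(t*)/(T + t*).
g'(t) = 0.69·60·t^-0.31. Setting 0.69·60·t^-0.31 = 60·t^0.69/(2.11+t) gives 0.69(2.11+t) = t, so 0.31·t = 0.69×2.11.
t* = 0.69×2.11/0.31 = 4.696 min.

4.7 min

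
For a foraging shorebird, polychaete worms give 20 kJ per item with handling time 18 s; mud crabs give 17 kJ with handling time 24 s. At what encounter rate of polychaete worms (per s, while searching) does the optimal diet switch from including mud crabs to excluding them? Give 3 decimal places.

0.098 per s

The zero-one rule: include mud crabs iff E₂/h₂ > λE₁/(1+λh₁). Equality gives the switch point.
λE₁h₂ = E₂ + λE₂h₁ ⇒ λ = E₂/(E₁h₂ − E₂h₁) = 17/(480 − 306) = 0.0977 per s.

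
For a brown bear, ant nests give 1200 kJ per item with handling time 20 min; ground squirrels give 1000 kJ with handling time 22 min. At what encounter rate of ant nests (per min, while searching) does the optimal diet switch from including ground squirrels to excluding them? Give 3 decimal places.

0.156 per min

The zero-one rule: include ground squirrels iff E₂/h₂ > λE₁/(1+λh₁). Equality gives the switch point.
λE₁h₂ = E₂ + λE₂h₁ ⇒ λ = E₂/(E₁h₂ − E₂h₁) = 1000/(2.64e+04 − 2e+04) = 0.1562 per min.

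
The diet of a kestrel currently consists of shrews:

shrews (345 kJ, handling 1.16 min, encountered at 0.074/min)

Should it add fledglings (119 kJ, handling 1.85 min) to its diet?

Yes

Intake rate on the current diet: R = (0.074×345) / (1 + 0.074×1.16) = 25.53/1.086 = 23.51 kJ/min.
Profitability of fledglings: 119/1.85 = 64.32 kJ/min.
Since 64.32 > R, including fledglings increases the long-run rate.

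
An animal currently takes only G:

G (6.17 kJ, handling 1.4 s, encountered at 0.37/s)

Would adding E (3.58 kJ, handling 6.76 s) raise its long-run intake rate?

Current rate: (0.37×6.17)/(1 + 0.37×1.4) = 1.504 kJ/s.
Profitability of E: 3.58/6.76 = 0.5296 kJ/s.
0.5296 < 1.504, so adding E would lower the average — exclude it.

No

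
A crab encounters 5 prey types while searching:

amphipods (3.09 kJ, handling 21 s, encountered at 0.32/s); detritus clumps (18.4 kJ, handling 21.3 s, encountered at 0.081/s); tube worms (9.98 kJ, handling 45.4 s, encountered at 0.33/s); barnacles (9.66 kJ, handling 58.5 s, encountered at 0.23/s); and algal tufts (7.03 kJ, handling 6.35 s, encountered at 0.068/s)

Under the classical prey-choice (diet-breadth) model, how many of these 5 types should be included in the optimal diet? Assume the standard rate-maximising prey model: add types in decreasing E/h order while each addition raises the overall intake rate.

Profitabilities (E/h, kJ/s): algal tufts 1.11, detritus clumps 0.864, tube worms 0.22, barnacles 0.165, amphipods 0.147. Add prey in this order while the next type's profitability exceeds the intake rate on those already taken.
Rate on top 1: 0.3339. detritus clumps: 0.864 > 0.3339 → include.
Rate on top 2: 0.6235. tube worms: 0.22 < 0.6235 → exclude; stop.
Optimal diet: algal tufts, detritus clumps — 2 of 5 types.

2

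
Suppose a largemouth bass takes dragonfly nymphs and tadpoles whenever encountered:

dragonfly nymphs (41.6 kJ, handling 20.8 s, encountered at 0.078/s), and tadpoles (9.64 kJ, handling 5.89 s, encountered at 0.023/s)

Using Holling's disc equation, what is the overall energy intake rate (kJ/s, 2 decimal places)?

R = (0.078×41.6 + 0.023×9.64) / (1 + 0.078×20.8 + 0.023×5.89) = 3.467/2.758 = 1.257 kJ/s.

1.26 kJ/s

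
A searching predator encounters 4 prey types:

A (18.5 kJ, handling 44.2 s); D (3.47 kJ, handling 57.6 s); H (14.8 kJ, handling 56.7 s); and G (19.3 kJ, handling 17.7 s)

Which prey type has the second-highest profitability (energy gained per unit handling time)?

In descending order of E/h:
G: 19.3/17.7 = 1.09 kJ/s
A: 18.5/44.2 = 0.419 kJ/s
H: 14.8/56.7 = 0.261 kJ/s
D: 3.47/57.6 = 0.0602 kJ/s

A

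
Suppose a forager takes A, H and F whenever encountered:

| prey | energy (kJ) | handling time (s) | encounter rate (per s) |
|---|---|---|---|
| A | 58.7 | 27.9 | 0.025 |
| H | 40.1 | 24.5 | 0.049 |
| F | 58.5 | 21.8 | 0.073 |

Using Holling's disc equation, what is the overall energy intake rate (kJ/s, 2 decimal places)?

R = (0.025×58.7 + 0.049×40.1 + 0.073×58.5) / (1 + 0.025×27.9 + 0.049×24.5 + 0.073×21.8) = 7.703/4.489 = 1.716 kJ/s.

1.72 kJ/s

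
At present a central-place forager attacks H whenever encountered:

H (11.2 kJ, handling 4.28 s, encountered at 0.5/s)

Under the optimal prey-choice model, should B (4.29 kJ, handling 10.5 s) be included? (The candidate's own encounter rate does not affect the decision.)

No

Current rate: (0.5×11.2)/(1 + 0.5×4.28) = 1.783 kJ/s.
B: E/h = 4.29/10.5 = 0.4086 kJ/s.
Since 0.4086 < R, time spent handling B is better spent searching.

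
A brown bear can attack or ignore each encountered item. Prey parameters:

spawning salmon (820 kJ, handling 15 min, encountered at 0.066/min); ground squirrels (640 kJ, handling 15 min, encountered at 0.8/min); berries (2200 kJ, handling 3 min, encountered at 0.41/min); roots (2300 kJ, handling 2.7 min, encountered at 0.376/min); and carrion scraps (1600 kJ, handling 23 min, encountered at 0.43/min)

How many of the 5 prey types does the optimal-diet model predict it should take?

Profitabilities (E/h, kJ/min): roots 852, berries 733, carrion scraps 69.6, spawning salmon 54.7, ground squirrels 42.7. Add prey in this order while the next type's profitability exceeds the intake rate on those already taken.
Rate on top 1: 429.1. berries: 733 > 429.1 → include.
Rate on top 2: 544.4. carrion scraps: 69.6 < 544.4 → exclude; stop.
Optimal diet: roots, berries — 2 of 5 types.

2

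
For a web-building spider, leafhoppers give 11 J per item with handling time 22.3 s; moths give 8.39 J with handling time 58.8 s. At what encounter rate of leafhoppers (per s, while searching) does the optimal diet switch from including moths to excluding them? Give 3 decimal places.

0.018 per s

The zero-one rule: include moths iff E₂/h₂ > λE₁/(1+λh₁). Equality gives the switch point.
λE₁h₂ = E₂ + λE₂h₁ ⇒ λ = E₂/(E₁h₂ − E₂h₁) = 8.39/(646.8 − 187.1) = 0.01825 per s.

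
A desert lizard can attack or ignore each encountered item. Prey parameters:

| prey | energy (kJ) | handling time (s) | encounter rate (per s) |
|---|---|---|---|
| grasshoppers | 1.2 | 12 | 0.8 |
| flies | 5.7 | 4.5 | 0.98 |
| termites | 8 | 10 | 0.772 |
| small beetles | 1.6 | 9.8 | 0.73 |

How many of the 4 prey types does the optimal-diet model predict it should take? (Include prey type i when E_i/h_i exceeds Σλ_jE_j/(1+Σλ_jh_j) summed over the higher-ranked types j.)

1

E/h in descending order: flies 1.27, termites 0.8, small beetles 0.163, grasshoppers 0.1 kJ/s. The optimal diet is the largest prefix of this list for which every included type satisfies E_i/h_i > R on the types above it.
Rate on top 1: 1.033. termites: 0.8 < 1.033 → exclude; stop.
Optimal diet: flies — 1 of 4 types.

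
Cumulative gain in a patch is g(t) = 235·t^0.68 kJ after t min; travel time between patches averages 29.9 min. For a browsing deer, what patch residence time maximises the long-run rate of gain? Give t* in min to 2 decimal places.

63.54 min

Optimal t* satisfies g'(t*) = g(t*)/(T + t*).
g'(t) = 0.68·235·t^-0.32. Setting 0.68·235·t^-0.32 = 235·t^0.68/(29.9+t) gives 0.68(29.9+t) = t, so 0.32·t = 0.68×29.9.
t* = 0.68×29.9/0.32 = 63.54 min.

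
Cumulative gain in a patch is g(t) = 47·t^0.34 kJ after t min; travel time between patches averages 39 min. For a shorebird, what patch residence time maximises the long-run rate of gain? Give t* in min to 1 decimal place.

20.1 min

Maximise g(t)/(T+t): set derivative to zero → g'(t)(T+t) = g(t).
g'(t) = 0.34·47·t^-0.66. Setting 0.34·47·t^-0.66 = 47·t^0.34/(39+t) gives 0.34(39+t) = t, so 0.66·t = 0.34×39.
t* = 0.34×39/0.66 = 20.09 min.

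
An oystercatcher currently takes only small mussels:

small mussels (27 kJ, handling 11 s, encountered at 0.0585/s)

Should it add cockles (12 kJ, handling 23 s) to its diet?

Current rate: (0.0585×27)/(1 + 0.0585×11) = 0.9611 kJ/s.
Profitability of cockles: 12/23 = 0.5217 kJ/s.
0.5217 < 0.9611, so adding cockles would lower the average — exclude it.

No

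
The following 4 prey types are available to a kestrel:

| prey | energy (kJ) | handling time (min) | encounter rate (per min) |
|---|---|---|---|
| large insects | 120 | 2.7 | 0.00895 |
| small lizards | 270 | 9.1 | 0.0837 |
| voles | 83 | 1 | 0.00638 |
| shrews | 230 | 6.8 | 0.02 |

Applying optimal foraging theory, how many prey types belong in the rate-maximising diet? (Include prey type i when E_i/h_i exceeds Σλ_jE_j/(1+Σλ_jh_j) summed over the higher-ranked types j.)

Profitabilities (E/h, kJ/min): voles 83, large insects 44.4, shrews 33.8, small lizards 29.7. Add prey in this order while the next type's profitability exceeds the intake rate on those already taken.
Rate on top 1: 0.5262. large insects: 44.4 > 0.5262 → include.
Rate on top 2: 1.556. shrews: 33.8 > 1.556 → include.
Rate on top 3: 5.318. small lizards: 29.7 > 5.318 → include.
Optimal diet: voles, large insects, shrews, small lizards — 4 of 4 types.

4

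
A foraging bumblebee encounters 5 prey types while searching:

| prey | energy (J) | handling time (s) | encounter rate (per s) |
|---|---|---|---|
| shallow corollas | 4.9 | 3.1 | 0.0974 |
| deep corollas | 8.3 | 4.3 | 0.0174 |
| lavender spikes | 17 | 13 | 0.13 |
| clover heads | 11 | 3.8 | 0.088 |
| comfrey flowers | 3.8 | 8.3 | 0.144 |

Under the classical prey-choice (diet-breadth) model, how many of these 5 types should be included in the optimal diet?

4

Rank by E/h (J/s): clover heads 2.89, deep corollas 1.93, shallow corollas 1.58, lavender spikes 1.31, comfrey flowers 0.458. Include each in turn until the next type's E/h falls below the running intake rate.
Rate on top 1: 0.7254. deep corollas: 1.93 > 0.7254 → include.
Rate on top 2: 0.7894. shallow corollas: 1.58 > 0.7894 → include.
Rate on top 3: 0.929. lavender spikes: 1.31 > 0.929 → include.
Rate on top 4: 1.117. comfrey flowers: 0.458 < 1.117 → exclude; stop.
Optimal diet: clover heads, deep corollas, shallow corollas, lavender spikes — 4 of 5 types.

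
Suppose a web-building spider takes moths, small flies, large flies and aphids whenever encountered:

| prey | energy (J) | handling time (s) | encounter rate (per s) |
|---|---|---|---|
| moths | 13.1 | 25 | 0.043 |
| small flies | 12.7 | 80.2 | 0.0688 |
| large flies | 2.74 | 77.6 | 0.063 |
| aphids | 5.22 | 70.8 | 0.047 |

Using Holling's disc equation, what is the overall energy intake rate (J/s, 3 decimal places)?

R = (0.043×13.1 + 0.0688×12.7 + 0.063×2.74 + 0.047×5.22) / (1 + 0.043×25 + 0.0688×80.2 + 0.063×77.6 + 0.047×70.8) = 1.855/15.81 = 0.1173 J/s.

0.117 J/s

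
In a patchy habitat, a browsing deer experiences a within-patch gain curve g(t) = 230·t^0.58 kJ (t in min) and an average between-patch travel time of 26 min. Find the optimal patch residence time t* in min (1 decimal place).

By the marginal value theorem, leave when the instantaneous gain rate g'(t) equals the habitat-wide average g(t)/(T + t).
g'(t) = 0.58·230·t^-0.42. Setting 0.58·230·t^-0.42 = 230·t^0.58/(26+t) gives 0.58(26+t) = t, so 0.42·t = 0.58×26.
t* = 0.58×26/0.42 = 35.9 min.

35.9 min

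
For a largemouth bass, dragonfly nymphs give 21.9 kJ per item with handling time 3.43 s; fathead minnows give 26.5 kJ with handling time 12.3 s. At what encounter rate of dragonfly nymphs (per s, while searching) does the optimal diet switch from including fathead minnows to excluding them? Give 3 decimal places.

The zero-one rule: include fathead minnows iff E₂/h₂ > λE₁/(1+λh₁). Equality gives the switch point.
λE₁h₂ = E₂ + λE₂h₁ ⇒ λ = E₂/(E₁h₂ − E₂h₁) = 26.5/(269.4 − 90.9) = 0.1485 per s.

0.148 per s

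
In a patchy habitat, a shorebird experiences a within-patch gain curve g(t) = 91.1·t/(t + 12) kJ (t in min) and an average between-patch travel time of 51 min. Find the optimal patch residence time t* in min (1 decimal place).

24.7 min

By the marginal value theorem, leave when the instantaneous gain rate g'(t) equals the habitat-wide average g(t)/(T + t).
g'(t) = 91.1·12/(t + 12)². Setting 91.1·12/(t+12)² = 91.1t/[(t+12)(51+t)] gives 12(51+t) = t(t+12), so t² = 12×51 = 612.
t* = √612 = 24.74 min.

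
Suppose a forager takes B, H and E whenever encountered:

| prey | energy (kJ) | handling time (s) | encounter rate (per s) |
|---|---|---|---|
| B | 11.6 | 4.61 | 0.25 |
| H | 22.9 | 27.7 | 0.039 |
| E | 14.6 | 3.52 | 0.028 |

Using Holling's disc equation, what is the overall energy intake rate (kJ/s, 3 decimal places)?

1.261 kJ/s

R = (0.25×11.6 + 0.039×22.9 + 0.028×14.6) / (1 + 0.25×4.61 + 0.039×27.7 + 0.028×3.52) = 4.202/3.331 = 1.261 kJ/s.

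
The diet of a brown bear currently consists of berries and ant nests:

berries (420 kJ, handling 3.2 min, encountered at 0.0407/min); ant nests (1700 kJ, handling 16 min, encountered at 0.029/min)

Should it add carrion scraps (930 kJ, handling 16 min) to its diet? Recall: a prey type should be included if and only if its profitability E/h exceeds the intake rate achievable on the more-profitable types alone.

On berries and ant nests alone, R = ΣλE/(1+Σλh) = 66.39/1.594 = 41.65 kJ/min.
Profitability of carrion scraps: 930/16 = 58.12 kJ/min.
Since 58.12 > R, including carrion scraps increases the long-run rate.

Yes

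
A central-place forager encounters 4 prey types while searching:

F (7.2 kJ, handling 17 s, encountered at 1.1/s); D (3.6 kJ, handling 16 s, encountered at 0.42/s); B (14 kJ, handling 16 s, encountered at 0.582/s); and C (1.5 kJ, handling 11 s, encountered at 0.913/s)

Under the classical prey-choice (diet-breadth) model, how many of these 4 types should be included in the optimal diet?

1

E/h in descending order: B 0.875, F 0.424, D 0.225, C 0.136 kJ/s. The optimal diet is the largest prefix of this list for which every included type satisfies E_i/h_i > R on the types above it.
Rate on top 1: 0.7901. F: 0.424 < 0.7901 → exclude; stop.
Optimal diet: B — 1 of 4 types.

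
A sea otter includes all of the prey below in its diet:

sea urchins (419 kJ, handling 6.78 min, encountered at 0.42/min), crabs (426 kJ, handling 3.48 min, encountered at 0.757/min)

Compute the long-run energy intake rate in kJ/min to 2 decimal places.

76.90 kJ/min

R = (0.42×419 + 0.757×426) / (1 + 0.42×6.78 + 0.757×3.48) = 498.5/6.482 = 76.9 kJ/min.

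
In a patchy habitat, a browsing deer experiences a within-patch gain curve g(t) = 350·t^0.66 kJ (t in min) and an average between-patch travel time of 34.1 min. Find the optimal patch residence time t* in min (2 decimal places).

66.19 min

Maximise g(t)/(T+t): set derivative to zero → g'(t)(T+t) = g(t).
g'(t) = 0.66·350·t^-0.34. Setting 0.66·350·t^-0.34 = 350·t^0.66/(34.1+t) gives 0.66(34.1+t) = t, so 0.34·t = 0.66×34.1.
t* = 0.66×34.1/0.34 = 66.19 min.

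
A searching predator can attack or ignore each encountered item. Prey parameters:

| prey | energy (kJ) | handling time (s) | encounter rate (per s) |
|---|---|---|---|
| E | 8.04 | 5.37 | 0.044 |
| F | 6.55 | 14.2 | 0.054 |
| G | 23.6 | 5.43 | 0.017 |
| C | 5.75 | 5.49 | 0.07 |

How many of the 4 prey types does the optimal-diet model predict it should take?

3

E/h in descending order: G 4.35, E 1.5, C 1.05, F 0.461 kJ/s. The optimal diet is the largest prefix of this list for which every included type satisfies E_i/h_i > R on the types above it.
Rate on top 1: 0.3673. E: 1.5 > 0.3673 → include.
Rate on top 2: 0.5682. C: 1.05 > 0.5682 → include.
Rate on top 3: 0.6757. F: 0.461 < 0.6757 → exclude; stop.
Optimal diet: G, E, C — 3 of 4 types.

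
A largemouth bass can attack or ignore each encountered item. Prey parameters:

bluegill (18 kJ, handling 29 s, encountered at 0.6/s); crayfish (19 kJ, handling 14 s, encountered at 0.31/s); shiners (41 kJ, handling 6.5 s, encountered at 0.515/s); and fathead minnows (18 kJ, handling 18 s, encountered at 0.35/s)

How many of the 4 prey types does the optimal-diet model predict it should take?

1

E/h in descending order: shiners 6.31, crayfish 1.36, fathead minnows 1, bluegill 0.621 kJ/s. The optimal diet is the largest prefix of this list for which every included type satisfies E_i/h_i > R on the types above it.
Rate on top 1: 4.857. crayfish: 1.36 < 4.857 → exclude; stop.
Optimal diet: shiners — 1 of 4 types.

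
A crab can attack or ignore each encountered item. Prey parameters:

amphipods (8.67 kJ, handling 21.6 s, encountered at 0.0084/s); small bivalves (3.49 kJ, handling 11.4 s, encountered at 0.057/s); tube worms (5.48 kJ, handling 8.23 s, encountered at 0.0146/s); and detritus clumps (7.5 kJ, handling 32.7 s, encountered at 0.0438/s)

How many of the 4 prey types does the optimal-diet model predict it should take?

Rank by E/h (kJ/s): tube worms 0.666, amphipods 0.401, small bivalves 0.306, detritus clumps 0.229. Include each in turn until the next type's E/h falls below the running intake rate.
Rate on top 1: 0.07143. amphipods: 0.401 > 0.07143 → include.
Rate on top 2: 0.1174. small bivalves: 0.306 > 0.1174 → include.
Rate on top 3: 0.1803. detritus clumps: 0.229 > 0.1803 → include.
Optimal diet: tube worms, amphipods, small bivalves, detritus clumps — 4 of 4 types.

4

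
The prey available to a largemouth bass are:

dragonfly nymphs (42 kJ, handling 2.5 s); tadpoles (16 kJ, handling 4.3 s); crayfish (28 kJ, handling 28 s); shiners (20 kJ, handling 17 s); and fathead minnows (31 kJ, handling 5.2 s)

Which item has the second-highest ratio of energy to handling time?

In descending order of E/h:
dragonfly nymphs: 42/2.5 = 16.8 kJ/s
fathead minnows: 31/5.2 = 5.96 kJ/s
tadpoles: 16/4.3 = 3.72 kJ/s
shiners: 20/17 = 1.18 kJ/s
crayfish: 28/28 = 1 kJ/s

fathead minnows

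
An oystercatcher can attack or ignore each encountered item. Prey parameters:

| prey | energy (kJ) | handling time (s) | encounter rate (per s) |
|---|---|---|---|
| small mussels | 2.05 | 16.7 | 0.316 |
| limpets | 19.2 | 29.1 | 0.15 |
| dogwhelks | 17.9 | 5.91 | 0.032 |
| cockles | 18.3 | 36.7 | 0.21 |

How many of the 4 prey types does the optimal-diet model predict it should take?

Profitabilities (E/h, kJ/s): dogwhelks 3.03, limpets 0.66, cockles 0.499, small mussels 0.123. Add prey in this order while the next type's profitability exceeds the intake rate on those already taken.
Rate on top 1: 0.4817. limpets: 0.66 > 0.4817 → include.
Rate on top 2: 0.6217. cockles: 0.499 < 0.6217 → exclude; stop.
Optimal diet: dogwhelks, limpets — 2 of 4 types.

2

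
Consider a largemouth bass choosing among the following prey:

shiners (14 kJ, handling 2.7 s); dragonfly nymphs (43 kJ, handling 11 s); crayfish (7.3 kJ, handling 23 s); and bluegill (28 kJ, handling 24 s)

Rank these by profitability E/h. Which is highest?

shiners

In descending order of E/h:
shiners: 14/2.7 = 5.19 kJ/s
dragonfly nymphs: 43/11 = 3.91 kJ/s
bluegill: 28/24 = 1.17 kJ/s
crayfish: 7.3/23 = 0.317 kJ/s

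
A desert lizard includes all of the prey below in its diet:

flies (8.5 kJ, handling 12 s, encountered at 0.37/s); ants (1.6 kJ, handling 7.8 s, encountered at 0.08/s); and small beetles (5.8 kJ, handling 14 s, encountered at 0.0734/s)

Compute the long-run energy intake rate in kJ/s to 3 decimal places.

R = (0.37×8.5 + 0.08×1.6 + 0.0734×5.8) / (1 + 0.37×12 + 0.08×7.8 + 0.0734×14) = 3.699/7.092 = 0.5216 kJ/s.

0.522 kJ/s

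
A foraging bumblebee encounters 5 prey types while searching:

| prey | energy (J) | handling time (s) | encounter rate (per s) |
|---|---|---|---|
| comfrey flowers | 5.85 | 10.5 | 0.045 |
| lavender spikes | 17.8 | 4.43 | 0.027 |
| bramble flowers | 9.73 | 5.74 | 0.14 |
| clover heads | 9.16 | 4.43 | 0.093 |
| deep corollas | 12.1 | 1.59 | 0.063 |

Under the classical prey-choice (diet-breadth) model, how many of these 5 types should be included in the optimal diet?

Rank by E/h (J/s): deep corollas 7.61, lavender spikes 4.02, clover heads 2.07, bramble flowers 1.7, comfrey flowers 0.557. Include each in turn until the next type's E/h falls below the running intake rate.
Rate on top 1: 0.6929. lavender spikes: 4.02 > 0.6929 → include.
Rate on top 2: 1.019. clover heads: 2.07 > 1.019 → include.
Rate on top 3: 1.284. bramble flowers: 1.7 > 1.284 → include.
Rate on top 4: 1.419. comfrey flowers: 0.557 < 1.419 → exclude; stop.
Optimal diet: deep corollas, lavender spikes, clover heads, bramble flowers — 4 of 5 types.

4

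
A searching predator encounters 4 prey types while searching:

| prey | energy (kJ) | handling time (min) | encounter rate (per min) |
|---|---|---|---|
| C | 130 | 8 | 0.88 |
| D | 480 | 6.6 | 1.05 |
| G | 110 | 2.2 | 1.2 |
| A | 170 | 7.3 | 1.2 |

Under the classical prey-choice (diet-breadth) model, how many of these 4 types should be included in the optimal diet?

1

Profitabilities (E/h, kJ/min): D 72.7, G 50, A 23.3, C 16.2. Add prey in this order while the next type's profitability exceeds the intake rate on those already taken.
Rate on top 1: 63.56. G: 50 < 63.56 → exclude; stop.
Optimal diet: D — 1 of 4 types.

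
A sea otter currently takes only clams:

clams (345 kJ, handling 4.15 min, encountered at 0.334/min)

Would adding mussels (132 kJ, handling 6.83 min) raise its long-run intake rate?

No

Intake rate on the current diet: R = (0.334×345) / (1 + 0.334×4.15) = 115.2/2.386 = 48.29 kJ/min.
mussels: E/h = 132/6.83 = 19.33 kJ/min.
Since 19.33 < R, time spent handling mussels is better spent searching.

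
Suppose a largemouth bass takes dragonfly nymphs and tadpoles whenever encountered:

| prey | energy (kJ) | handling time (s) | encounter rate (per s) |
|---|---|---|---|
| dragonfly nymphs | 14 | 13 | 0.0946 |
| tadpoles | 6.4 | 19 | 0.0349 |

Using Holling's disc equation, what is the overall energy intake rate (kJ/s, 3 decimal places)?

0.535 kJ/s

R = Σλ_iE_i / (1 + Σλ_ih_i)
Numerator: 0.0946×14 + 0.0349×6.4 = 1.548
Denominator: 1 + 0.0946×13 + 0.0349×19 = 2.893
R = 1.548/2.893 = 0.535 kJ/s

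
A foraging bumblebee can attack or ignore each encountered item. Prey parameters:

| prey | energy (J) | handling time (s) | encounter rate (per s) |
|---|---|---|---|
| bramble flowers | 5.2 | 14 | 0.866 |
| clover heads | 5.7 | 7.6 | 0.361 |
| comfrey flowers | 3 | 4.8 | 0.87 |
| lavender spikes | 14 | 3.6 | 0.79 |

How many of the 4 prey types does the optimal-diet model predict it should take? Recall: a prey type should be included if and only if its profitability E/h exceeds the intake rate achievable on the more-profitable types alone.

1

Rank by E/h (J/s): lavender spikes 3.89, clover heads 0.75, comfrey flowers 0.625, bramble flowers 0.371. Include each in turn until the next type's E/h falls below the running intake rate.
Rate on top 1: 2.877. clover heads: 0.75 < 2.877 → exclude; stop.
Optimal diet: lavender spikes — 1 of 4 types.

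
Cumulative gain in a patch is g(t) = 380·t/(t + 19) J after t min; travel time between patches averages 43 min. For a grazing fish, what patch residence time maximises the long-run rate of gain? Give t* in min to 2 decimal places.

28.58 min

Optimal t* satisfies g'(t*) = g(t*)/(T + t*).
g'(t) = 380·19/(t + 19)². Setting 380·19/(t+19)² = 380t/[(t+19)(43+t)] gives 19(43+t) = t(t+19), so t² = 19×43 = 817.
t* = √817 = 28.58 min.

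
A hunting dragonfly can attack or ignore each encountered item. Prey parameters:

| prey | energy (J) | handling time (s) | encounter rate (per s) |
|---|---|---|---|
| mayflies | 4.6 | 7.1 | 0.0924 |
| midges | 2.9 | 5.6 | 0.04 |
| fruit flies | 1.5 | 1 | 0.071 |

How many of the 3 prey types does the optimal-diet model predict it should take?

3

E/h in descending order: fruit flies 1.5, mayflies 0.648, midges 0.518 J/s. The optimal diet is the largest prefix of this list for which every included type satisfies E_i/h_i > R on the types above it.
Rate on top 1: 0.09944. mayflies: 0.648 > 0.09944 → include.
Rate on top 2: 0.3078. midges: 0.518 > 0.3078 → include.
Optimal diet: fruit flies, mayflies, midges — 3 of 3 types.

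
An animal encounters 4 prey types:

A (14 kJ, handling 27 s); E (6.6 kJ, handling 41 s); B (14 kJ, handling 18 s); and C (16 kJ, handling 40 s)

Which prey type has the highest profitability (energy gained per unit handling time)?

B

In descending order of E/h:
B: 14/18 = 0.778 kJ/s
A: 14/27 = 0.519 kJ/s
C: 16/40 = 0.4 kJ/s
E: 6.6/41 = 0.161 kJ/s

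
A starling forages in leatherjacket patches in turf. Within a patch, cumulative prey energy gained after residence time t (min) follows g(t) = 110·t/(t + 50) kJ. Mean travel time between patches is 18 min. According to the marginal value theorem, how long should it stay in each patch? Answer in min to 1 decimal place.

Optimal t* satisfies g'(t*) = g(t*)/(T + t*).
g'(t) = 110·50/(t + 50)². Setting 110·50/(t+50)² = 110t/[(t+50)(18+t)] gives 50(18+t) = t(t+50), so t² = 50×18 = 900.
t* = √900 = 30 min.

30.0 min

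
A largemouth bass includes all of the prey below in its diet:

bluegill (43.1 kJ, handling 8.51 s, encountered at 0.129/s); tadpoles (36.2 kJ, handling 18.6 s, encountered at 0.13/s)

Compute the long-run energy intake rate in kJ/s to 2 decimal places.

2.27 kJ/s

R = Σλ_iE_i / (1 + Σλ_ih_i)
Numerator: 0.129×43.1 + 0.13×36.2 = 10.27
Denominator: 1 + 0.129×8.51 + 0.13×18.6 = 4.516
R = 10.27/4.516 = 2.273 kJ/s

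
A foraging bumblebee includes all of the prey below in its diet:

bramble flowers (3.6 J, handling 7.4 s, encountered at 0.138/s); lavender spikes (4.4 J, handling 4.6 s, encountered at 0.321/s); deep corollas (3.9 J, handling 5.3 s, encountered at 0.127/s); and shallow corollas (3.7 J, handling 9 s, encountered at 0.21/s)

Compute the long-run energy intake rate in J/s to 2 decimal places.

0.52 J/s

R = (0.138×3.6 + 0.321×4.4 + 0.127×3.9 + 0.21×3.7) / (1 + 0.138×7.4 + 0.321×4.6 + 0.127×5.3 + 0.21×9) = 3.182/6.061 = 0.5249 J/s.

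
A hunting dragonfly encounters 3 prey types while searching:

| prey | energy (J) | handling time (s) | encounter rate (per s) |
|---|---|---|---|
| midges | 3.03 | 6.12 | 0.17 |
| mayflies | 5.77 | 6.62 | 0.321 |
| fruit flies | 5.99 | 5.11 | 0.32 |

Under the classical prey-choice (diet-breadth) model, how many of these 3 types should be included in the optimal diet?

2

E/h in descending order: fruit flies 1.17, mayflies 0.872, midges 0.495 J/s. The optimal diet is the largest prefix of this list for which every included type satisfies E_i/h_i > R on the types above it.
Rate on top 1: 0.7274. mayflies: 0.872 > 0.7274 → include.
Rate on top 2: 0.7918. midges: 0.495 < 0.7918 → exclude; stop.
Optimal diet: fruit flies, mayflies — 2 of 3 types.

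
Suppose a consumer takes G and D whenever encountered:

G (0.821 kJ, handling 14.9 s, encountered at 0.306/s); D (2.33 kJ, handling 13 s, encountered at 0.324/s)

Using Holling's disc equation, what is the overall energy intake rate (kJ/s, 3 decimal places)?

0.103 kJ/s

R = Σλ_iE_i / (1 + Σλ_ih_i)
Numerator: 0.306×0.821 + 0.324×2.33 = 1.006
Denominator: 1 + 0.306×14.9 + 0.324×13 = 9.771
R = 1.006/9.771 = 0.103 kJ/s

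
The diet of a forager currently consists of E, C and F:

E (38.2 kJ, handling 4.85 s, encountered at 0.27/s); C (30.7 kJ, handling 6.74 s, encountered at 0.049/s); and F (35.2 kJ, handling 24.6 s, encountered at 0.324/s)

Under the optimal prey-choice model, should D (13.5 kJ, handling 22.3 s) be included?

On E, C and F alone, R = ΣλE/(1+Σλh) = 23.22/10.61 = 2.189 kJ/s.
Profitability of D: 13.5/22.3 = 0.6054 kJ/s.
Since 0.6054 < R, time spent handling D is better spent searching.

No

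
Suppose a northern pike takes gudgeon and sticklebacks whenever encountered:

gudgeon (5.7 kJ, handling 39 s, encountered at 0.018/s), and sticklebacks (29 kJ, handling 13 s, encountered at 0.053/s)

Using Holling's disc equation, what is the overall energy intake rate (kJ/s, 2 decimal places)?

Energy encountered per unit search time: 0.018×5.7 + 0.053×29 = 1.64 kJ/s.
Handling time per unit search time: 0.018×39 + 0.053×13 = 1.391.
Rate = 1.64/(1 + 1.391) = 0.6857 kJ/s.

0.69 kJ/s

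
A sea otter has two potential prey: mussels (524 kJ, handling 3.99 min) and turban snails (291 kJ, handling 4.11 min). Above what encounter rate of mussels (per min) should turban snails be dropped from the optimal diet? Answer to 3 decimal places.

The zero-one rule: include turban snails iff E₂/h₂ > λE₁/(1+λh₁). Equality gives the switch point.
λE₁h₂ = E₂ + λE₂h₁ ⇒ λ = E₂/(E₁h₂ − E₂h₁) = 291/(2154 − 1161) = 0.2932 per min.

0.293 per min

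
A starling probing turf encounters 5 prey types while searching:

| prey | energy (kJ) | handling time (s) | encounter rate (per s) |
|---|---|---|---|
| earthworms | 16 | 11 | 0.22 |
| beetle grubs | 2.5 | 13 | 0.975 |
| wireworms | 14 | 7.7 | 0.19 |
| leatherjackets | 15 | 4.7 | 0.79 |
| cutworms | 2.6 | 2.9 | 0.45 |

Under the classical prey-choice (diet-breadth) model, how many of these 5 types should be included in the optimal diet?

E/h in descending order: leatherjackets 3.19, wireworms 1.82, earthworms 1.45, cutworms 0.897, beetle grubs 0.192 kJ/s. The optimal diet is the largest prefix of this list for which every included type satisfies E_i/h_i > R on the types above it.
Rate on top 1: 2.514. wireworms: 1.82 < 2.514 → exclude; stop.
Optimal diet: leatherjackets — 1 of 5 types.

1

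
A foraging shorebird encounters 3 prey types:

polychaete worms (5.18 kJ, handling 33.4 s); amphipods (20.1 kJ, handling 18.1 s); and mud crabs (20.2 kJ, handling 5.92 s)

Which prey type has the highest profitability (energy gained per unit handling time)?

mud crabs

Profitability E/h (kJ/s): polychaete worms = 5.18/33.4 = 0.155, amphipods = 20.1/18.1 = 1.11, mud crabs = 20.2/5.92 = 3.41.
Ranked: mud crabs > amphipods > polychaete worms.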